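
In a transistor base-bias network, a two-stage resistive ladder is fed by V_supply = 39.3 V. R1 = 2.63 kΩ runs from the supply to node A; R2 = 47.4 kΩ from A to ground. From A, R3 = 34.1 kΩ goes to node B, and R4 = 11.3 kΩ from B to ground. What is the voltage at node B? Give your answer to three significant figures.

Node A sees R2 in parallel with the series input of stage 2, R3 + R4 = 45.40 kΩ.
Effective lower resistance at A: R2 ‖ 45.40 = 23.19 kΩ.
V_A = 39.3 × 23.19/(2.63 + 23.19) = 35.30 V.
Then the unloaded second divider: V_B = V_A × R4/(R3+R4) = 35.30 × 0.2489 = 8.785 V.

V_B ≈ 8.79 V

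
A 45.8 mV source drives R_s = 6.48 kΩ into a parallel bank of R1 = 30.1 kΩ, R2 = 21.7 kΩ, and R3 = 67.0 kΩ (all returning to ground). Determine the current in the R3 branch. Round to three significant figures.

I ≈ 0.424 µA

Equivalent of the parallel group: R_p = 10.61 kΩ.
V_A = 45.8 × 10.61/17.09 = 28.44 mV.
I(R3) = V_A / R3 = 28.44/67.0 = 0.4244 µA.
(Check via current divider: I_total = 2.680 µA; share G_k/ΣG = 0.1584 → same result.)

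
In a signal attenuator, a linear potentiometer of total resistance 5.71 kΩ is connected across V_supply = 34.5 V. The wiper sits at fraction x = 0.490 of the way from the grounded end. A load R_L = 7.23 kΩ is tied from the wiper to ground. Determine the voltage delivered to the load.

V_out ≈ 14.1 V

Split the track: R_lower = x·R_p = 2.798 kΩ, R_upper = (1−x)·R_p = 2.912 kΩ.
Lower segment in parallel with the load: 2.798 ‖ 7.23 = 2.017 kΩ.
Then V_out = V_supply · 2.017/(2.912 + 2.017) = 14.12 V.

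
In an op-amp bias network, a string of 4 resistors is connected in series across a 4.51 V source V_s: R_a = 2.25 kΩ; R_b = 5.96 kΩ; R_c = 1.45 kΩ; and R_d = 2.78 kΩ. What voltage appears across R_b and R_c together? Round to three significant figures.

Series total: ΣR = 2.25 + 5.96 + 1.45 + 2.78 = 12.44 kΩ.
R_{R_b..R_c} = 5.96 + 1.45 = 7.410 kΩ.
V = V_s · R/ΣR = 4.51 × 0.5957 = 2.686 V.

V ≈ 2.69 V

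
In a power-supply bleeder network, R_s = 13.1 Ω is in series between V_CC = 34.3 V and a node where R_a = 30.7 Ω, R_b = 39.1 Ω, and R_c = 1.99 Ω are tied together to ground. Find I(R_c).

I ≈ 2.07 A

Parallel bank: R_p = 1/(1/30.7 + 1/39.1 + 1/1.99) = 1.784 Ω.
V_A = 34.3 × 1.784/14.88 = 4.110 V.
Branch current I = V_A/R_c = 4.110/1.99 = 2.066 A.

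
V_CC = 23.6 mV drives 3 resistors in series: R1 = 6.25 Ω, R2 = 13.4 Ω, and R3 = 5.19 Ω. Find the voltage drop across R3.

V ≈ 4.93 mV

Series total: ΣR = 6.25 + 13.4 + 5.19 = 24.84 Ω.
Voltage divider: V = V_CC · (5.190 / 24.84) = 23.6 × 0.2089 = 4.931 mV.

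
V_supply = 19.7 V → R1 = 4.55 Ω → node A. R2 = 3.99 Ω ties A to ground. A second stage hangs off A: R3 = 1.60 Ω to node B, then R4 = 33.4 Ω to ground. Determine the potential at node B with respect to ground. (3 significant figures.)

Node A sees R2 in parallel with the series input of stage 2, R3 + R4 = 35.00 Ω.
Effective lower resistance at A: R2 ‖ 35.00 = 3.582 Ω.
First divider: V_A = V_supply · 3.582/(4.55 + 3.582) = 8.677 V.
V_B = V_A × 0.9543 = 8.280 V.

V_B ≈ 8.28 V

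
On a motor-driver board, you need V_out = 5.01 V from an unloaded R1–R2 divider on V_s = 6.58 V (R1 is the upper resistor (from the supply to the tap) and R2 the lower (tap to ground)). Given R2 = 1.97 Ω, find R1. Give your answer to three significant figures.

R1 ≈ 0.617 Ω

V_out/V_s = R2/(R1+R2) = 0.7614.
So R1 = R2 · (V_s/V_out − 1) = 1.97 × (6.58/5.01 − 1) = 1.97 × 0.3134 = 0.6173 Ω.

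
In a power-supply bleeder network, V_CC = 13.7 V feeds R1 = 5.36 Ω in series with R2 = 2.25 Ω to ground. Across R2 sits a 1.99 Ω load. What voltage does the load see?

The load sits in parallel with R2, giving an effective lower resistance R2' = R2·R_L/(R2+R_L) = 1.056 Ω.
Voltage divider with the loaded lower leg: V_out = 13.7 × 1.056/(5.36 + 1.056) = 13.7 × 0.1646 = 2.255 V.

V_out ≈ 2.25 V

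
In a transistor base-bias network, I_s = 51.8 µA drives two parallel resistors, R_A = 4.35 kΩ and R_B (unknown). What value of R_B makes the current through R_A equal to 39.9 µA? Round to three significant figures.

R_B ≈ 14.6 kΩ

In a two-way split, I_A/I_s = R_B/(R_A + R_B).
With f = 0.7703, R_B = R_A · f/(1−f) = 4.35 × 3.353 = 14.59 kΩ.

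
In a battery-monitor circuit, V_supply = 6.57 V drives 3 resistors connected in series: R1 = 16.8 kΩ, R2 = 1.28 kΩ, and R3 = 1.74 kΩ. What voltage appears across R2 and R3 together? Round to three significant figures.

ΣR = 16.8 + 1.28 + 1.74 = 19.82 kΩ.
R_{R2..R3} = 1.28 + 1.74 = 3.020 kΩ.
V = V_supply · R/ΣR = 6.57 × 0.1524 = 1.001 V.

V ≈ 1.00 V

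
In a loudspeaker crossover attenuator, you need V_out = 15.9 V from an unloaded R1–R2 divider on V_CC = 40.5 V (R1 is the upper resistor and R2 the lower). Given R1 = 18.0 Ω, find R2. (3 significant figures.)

Required fraction k = V_out/V_CC = 0.3926.
So R2 = R1 · V_out/(V_CC − V_out) = 18.0 × 15.9/(40.5 − 15.9) = 18.0 × 0.6463 = 11.63 Ω.

R2 ≈ 11.6 Ω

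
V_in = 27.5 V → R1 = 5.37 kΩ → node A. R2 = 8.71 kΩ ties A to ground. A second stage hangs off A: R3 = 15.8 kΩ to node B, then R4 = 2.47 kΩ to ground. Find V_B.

Looking into the second stage from A: R3 + R4 = 18.27 kΩ appears in parallel with R2.
Effective lower resistance at A: R2 ‖ 18.27 = 5.898 kΩ.
V_A = 27.5 × 5.898/(5.37 + 5.898) = 14.39 V.
V_B = V_A × 0.1352 = 1.946 V.

V_B ≈ 1.95 V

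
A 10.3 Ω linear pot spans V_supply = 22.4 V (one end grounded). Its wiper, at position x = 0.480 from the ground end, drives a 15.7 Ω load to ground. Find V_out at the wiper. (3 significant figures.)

The pot divides into 5.356 Ω above the wiper and 4.944 Ω below.
Lower segment in parallel with the load: 4.944 ‖ 15.7 = 3.760 Ω.
Then V_out = V_supply · 3.760/(5.356 + 3.760) = 9.239 V.

V_out ≈ 9.24 V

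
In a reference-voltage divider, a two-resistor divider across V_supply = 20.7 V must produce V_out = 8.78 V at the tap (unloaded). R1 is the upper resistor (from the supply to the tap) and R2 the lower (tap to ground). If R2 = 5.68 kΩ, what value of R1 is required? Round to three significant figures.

R1 ≈ 7.71 kΩ

V_out/V_supply = R2/(R1+R2) = 0.4242.
Rearranging, R1 = R2·(1−k)/k = 5.68 × 1.358 = 7.711 kΩ.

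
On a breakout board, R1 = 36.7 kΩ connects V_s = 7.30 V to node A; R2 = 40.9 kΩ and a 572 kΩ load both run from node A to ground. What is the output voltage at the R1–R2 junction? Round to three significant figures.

R2 ‖ R_L = (40.9 × 572)/(40.9 + 572) = 38.17 kΩ.
Voltage divider with the loaded lower leg: V_out = 7.30 × 38.17/(36.7 + 38.17) = 7.30 × 0.5098 = 3.722 V.

V_out ≈ 3.72 V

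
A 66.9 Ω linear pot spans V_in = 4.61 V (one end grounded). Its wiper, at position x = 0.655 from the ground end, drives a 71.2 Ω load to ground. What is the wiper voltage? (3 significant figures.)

V_out ≈ 2.49 V

Split the track: R_lower = x·R_p = 43.82 Ω, R_upper = (1−x)·R_p = 23.08 Ω.
(x·R_p) ‖ R_L = 27.13 Ω.
V_out = 4.61 × 27.13/(23.08 + 27.13) = 2.491 V.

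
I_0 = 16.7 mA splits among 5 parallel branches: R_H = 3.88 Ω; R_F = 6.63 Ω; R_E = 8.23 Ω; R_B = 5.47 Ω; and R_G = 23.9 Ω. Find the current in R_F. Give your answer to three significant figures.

I ≈ 3.34 mA

Conductances: ΣG = 1/3.88 + 1/6.63 + 1/8.23 + 1/5.47 + 1/23.9 = 0.7547 (1/Ω).
By the current-divider rule, I = I_0 · G_k/ΣG = 16.7 × 0.1998 = 3.337 mA.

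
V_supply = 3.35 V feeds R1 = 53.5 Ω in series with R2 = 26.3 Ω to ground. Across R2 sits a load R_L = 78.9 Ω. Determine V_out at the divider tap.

First combine the lower leg with the load: R2 ‖ R_L = 19.73 Ω.
Now apply the divider: V_out = 3.35 × 0.2694 = 0.9024 V.
(Unloaded it would be 1.10 V; the load pulls it down.)

V_out ≈ 0.902 V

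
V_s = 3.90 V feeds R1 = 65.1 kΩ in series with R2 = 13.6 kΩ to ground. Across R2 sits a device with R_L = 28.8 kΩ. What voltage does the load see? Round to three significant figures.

V_out ≈ 0.485 V

R2 ‖ R_L = (13.6 × 28.8)/(13.6 + 28.8) = 9.238 kΩ.
Now apply the divider: V_out = 3.90 × 0.1243 = 0.4846 V.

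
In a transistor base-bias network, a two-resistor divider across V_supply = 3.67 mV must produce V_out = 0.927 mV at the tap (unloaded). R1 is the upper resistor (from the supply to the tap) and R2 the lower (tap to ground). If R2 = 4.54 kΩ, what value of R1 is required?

R1 ≈ 13.4 kΩ

V_out/V_supply = R2/(R1+R2) = 0.2526.
R1 = R2·(1/k − 1) = 4.54 × 2.959 = 13.43 kΩ.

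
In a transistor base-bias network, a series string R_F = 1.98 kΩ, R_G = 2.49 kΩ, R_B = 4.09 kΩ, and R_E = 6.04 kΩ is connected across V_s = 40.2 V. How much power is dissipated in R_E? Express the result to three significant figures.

ΣR = 14.60 kΩ → I = 40.2/14.60 = 2.753 mA.
V(R_E) = I·R = 16.63 V; P = V·I = 16.63 × 2.753 = 45.79 mW.

P ≈ 45.8 mW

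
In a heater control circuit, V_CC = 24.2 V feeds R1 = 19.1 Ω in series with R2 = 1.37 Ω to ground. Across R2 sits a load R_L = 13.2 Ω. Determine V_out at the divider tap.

R2 ‖ R_L = (1.37 × 13.2)/(1.37 + 13.2) = 1.241 Ω.
Now apply the divider: V_out = 24.2 × 0.06102 = 1.477 V.
(Unloaded it would be 1.62 V; the load pulls it down.)

V_out ≈ 1.48 V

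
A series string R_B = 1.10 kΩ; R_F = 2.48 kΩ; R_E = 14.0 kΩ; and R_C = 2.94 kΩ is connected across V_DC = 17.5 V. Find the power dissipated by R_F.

The common current is I = 17.5/20.52 = 0.8528 mA.
P(R_F) = I²·R_F = (0.8528)² × 2.48 = 1.804 mW.

P ≈ 1.80 mW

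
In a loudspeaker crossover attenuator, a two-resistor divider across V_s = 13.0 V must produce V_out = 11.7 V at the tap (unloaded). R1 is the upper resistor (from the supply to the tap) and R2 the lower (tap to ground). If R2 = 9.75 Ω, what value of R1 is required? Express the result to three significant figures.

R1 ≈ 1.08 Ω

The divider ratio is R2/(R1+R2) = 11.7/13.0 = 0.9000.
Rearranging, R1 = R2·(1−k)/k = 9.75 × 0.1111 = 1.083 Ω.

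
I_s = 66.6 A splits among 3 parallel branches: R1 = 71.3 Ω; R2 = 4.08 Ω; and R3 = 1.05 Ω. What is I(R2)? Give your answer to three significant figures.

ΣG = 1/71.3 + 1/4.08 + 1/1.05 = 1.212.
Current divider: I(R2) = I_s · G_k/ΣG = 66.6 × (0.2451/1.212) = 66.6 × 0.2023 = 13.47 A.

I ≈ 13.5 A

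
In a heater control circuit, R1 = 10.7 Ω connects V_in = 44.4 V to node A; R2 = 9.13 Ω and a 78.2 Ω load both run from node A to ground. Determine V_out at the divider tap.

V_out ≈ 19.2 V

First combine the lower leg with the load: R2 ‖ R_L = 8.175 Ω.
Now apply the divider: V_out = 44.4 × 0.4331 = 19.23 V.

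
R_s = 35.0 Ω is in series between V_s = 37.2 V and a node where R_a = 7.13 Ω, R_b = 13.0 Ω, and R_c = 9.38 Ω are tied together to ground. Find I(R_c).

Equivalent of the parallel group: R_p = 3.088 Ω.
Node voltage V_A = V_s · R_p/(R_s + R_p) = 37.2 × 0.08109 = 3.016 V.
Branch current I = V_A/R_c = 3.016/9.38 = 0.3216 A.
(Equivalently: I_total = 0.9767 A, then current-divider fraction G_k/ΣG = 0.3293.)

I ≈ 0.322 A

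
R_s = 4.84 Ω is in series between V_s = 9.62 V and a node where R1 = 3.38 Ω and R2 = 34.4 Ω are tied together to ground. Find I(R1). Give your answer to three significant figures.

Equivalent of the parallel group: R_p = 3.078 Ω.
V_A by voltage divider: V_A = 9.62 × 3.078/(4.84 + 3.078) = 3.739 V.
I(R1) = V_A / R1 = 3.739/3.38 = 1.106 A.

I ≈ 1.11 A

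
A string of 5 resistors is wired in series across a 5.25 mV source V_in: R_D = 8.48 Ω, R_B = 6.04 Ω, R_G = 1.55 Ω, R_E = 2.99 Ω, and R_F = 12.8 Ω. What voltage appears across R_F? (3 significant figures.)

ΣR = 8.48 + 6.04 + 1.55 + 2.99 + 12.8 = 31.86 Ω.
By the voltage-divider rule, V = 5.25 × 12.80/31.86 = 2.109 mV.

V ≈ 2.11 mV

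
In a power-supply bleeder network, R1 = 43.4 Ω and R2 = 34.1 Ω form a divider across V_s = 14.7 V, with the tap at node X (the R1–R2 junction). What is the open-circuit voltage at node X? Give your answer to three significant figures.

With X open, the divider is unloaded: V_th = 14.7 × 34.1/77.50 = 6.468 V.

V_th ≈ 6.47 V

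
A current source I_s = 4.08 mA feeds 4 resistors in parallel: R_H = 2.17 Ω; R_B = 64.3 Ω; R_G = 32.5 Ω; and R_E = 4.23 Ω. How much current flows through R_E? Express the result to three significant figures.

Conductances: ΣG = 1/2.17 + 1/64.3 + 1/32.5 + 1/4.23 = 0.7436 (1/Ω).
By the current-divider rule, I = I_s · G_k/ΣG = 4.08 × 0.3179 = 1.297 mA.

I ≈ 1.30 mA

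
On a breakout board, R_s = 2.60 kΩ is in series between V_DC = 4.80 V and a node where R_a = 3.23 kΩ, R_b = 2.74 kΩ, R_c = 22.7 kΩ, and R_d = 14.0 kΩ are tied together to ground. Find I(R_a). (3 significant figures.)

I ≈ 0.487 mA

Equivalent of the parallel group: R_p = 1.266 kΩ.
V_A by voltage divider: V_A = 4.80 × 1.266/(2.60 + 1.266) = 1.572 V.
I(R_a) = V_A / R_a = 1.572/3.23 = 0.4866 mA.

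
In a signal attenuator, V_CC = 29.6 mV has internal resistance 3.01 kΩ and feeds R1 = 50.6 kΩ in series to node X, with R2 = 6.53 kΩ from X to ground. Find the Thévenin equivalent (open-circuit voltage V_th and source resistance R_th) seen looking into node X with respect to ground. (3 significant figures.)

R1' = 3.01 + 50.6 = 53.61 kΩ (source resistance + R1).
V_th is the unloaded tap voltage: V_CC · R2/(R1'+R2) = 29.6 × 0.1086 = 3.214 mV.
With V_CC suppressed (replaced by a short), R_th = R1' ‖ R2 = (53.61 × 6.53)/(53.61 + 6.53) = 5.821 kΩ.

V_th ≈ 3.21 mV, R_th ≈ 5.82 kΩ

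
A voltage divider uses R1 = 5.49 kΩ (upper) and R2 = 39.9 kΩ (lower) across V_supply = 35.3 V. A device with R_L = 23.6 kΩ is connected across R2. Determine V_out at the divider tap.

The load sits in parallel with R2, giving an effective lower resistance R2' = R2·R_L/(R2+R_L) = 14.83 kΩ.
Now apply the divider: V_out = 35.3 × 0.7298 = 25.76 V.
(Unloaded it would be 31.0 V; the load pulls it down.)

V_out ≈ 25.8 V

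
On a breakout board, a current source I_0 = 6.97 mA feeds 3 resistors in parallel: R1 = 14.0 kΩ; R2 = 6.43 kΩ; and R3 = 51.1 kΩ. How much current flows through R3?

I ≈ 0.553 mA

ΣG = 1/14.0 + 1/6.43 + 1/51.1 = 0.2465.
Current divider: I(R3) = I_0 · G_k/ΣG = 6.97 × (0.01957/0.2465) = 6.97 × 0.07938 = 0.5533 mA.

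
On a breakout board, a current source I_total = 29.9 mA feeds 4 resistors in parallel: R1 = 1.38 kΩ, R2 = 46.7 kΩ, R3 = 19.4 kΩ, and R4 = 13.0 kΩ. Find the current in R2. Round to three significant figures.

I ≈ 0.732 mA

ΣG = 1/1.38 + 1/46.7 + 1/19.4 + 1/13.0 = 0.8745.
Current divider: I(R2) = I_total · G_k/ΣG = 29.9 × (0.02141/0.8745) = 29.9 × 0.02449 = 0.7321 mA.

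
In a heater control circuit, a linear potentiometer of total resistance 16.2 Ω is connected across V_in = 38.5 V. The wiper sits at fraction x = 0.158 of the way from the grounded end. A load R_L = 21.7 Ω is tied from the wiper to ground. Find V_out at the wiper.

V_out ≈ 5.53 V

Split the track: R_lower = x·R_p = 2.560 Ω, R_upper = (1−x)·R_p = 13.64 Ω.
Lower segment in parallel with the load: 2.560 ‖ 21.7 = 2.290 Ω.
Loaded-divider output: V_out = 38.5 × 0.1437 = 5.533 V.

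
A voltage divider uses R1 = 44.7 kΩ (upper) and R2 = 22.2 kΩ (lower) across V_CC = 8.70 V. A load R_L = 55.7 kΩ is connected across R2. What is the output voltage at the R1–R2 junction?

R2 ‖ R_L = (22.2 × 55.7)/(22.2 + 55.7) = 15.87 kΩ.
Now apply the divider: V_out = 8.70 × 0.2621 = 2.280 V.

V_out ≈ 2.28 V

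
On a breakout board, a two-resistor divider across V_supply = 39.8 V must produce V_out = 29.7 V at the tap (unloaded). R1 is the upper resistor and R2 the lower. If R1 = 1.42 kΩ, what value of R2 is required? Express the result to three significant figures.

The divider ratio is R2/(R1+R2) = 29.7/39.8 = 0.7462.
R2 = R1 · 0.7462/(1 − 0.7462) = 4.176 kΩ.

R2 ≈ 4.18 kΩ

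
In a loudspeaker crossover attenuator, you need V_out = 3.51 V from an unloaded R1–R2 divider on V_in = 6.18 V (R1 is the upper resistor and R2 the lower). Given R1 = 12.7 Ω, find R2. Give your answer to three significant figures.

R2 ≈ 16.7 Ω

The divider ratio is R2/(R1+R2) = 3.51/6.18 = 0.5680.
R2 = R1 · 0.5680/(1 − 0.5680) = 16.70 Ω.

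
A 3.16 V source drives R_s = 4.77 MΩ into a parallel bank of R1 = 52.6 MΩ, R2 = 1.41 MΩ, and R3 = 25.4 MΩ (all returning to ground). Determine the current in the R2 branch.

I ≈ 0.481 µA

Equivalent of the parallel group: R_p = 1.303 MΩ.
Node voltage V_A = V_in · R_p/(R_s + R_p) = 3.16 × 0.2145 = 0.6779 V.
Branch current I = V_A/R2 = 0.6779/1.41 = 0.4808 µA.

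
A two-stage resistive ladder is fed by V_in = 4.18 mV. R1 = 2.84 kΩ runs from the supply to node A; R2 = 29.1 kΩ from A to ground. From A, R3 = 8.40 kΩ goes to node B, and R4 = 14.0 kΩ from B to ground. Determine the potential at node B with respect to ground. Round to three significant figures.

The second stage (R3 + R4 = 22.40 kΩ) loads node A in parallel with R2.
Effective lower resistance at A: R2 ‖ 22.40 = 12.66 kΩ.
First divider: V_A = V_in · 12.66/(2.84 + 12.66) = 3.414 mV.
V_B = V_A × 0.6250 = 2.134 mV.

V_B ≈ 2.13 mV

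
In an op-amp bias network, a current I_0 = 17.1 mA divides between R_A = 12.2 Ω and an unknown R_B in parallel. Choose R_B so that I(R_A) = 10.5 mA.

The fraction through R_A equals R_B/(R_A+R_B).
10.5/17.1 = R_B/(R_A + R_B) → R_B = R_A · (0.6140)/(1 − 0.6140) = 12.2 × 1.591 = 19.41 Ω.

R_B ≈ 19.4 Ω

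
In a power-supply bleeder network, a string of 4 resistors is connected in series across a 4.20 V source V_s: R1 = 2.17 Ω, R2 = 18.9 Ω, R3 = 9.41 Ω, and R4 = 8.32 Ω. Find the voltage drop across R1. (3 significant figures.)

ΣR = 2.17 + 18.9 + 9.41 + 8.32 = 38.80 Ω.
Voltage divider: V = V_s · (2.170 / 38.80) = 4.20 × 0.05593 = 0.2349 V.

V ≈ 0.235 V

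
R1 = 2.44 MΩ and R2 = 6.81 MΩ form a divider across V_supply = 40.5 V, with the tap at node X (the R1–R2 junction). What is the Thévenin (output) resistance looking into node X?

R_th ≈ 1.80 MΩ

With V_supply suppressed (replaced by a short), R_th = R1 ‖ R2 = (2.440 × 6.81)/(2.440 + 6.81) = 1.796 MΩ.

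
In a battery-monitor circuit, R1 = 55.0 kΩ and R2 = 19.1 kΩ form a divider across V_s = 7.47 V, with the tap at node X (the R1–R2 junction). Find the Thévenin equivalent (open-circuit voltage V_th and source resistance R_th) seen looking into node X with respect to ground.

V_th ≈ 1.93 V, R_th ≈ 14.2 kΩ

With X open, the divider is unloaded: V_th = 7.47 × 19.1/74.10 = 1.925 V.
With V_s suppressed (replaced by a short), R_th = R1 ‖ R2 = (55.00 × 19.1)/(55.00 + 19.1) = 14.18 kΩ.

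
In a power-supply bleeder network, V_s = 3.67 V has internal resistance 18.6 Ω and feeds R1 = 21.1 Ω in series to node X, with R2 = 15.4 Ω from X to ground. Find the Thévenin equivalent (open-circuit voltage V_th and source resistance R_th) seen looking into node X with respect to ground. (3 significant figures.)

V_th ≈ 1.03 V, R_th ≈ 11.1 Ω

R1' = 18.6 + 21.1 = 39.70 Ω (source resistance + R1).
V_th is the unloaded tap voltage: V_s · R2/(R1'+R2) = 3.67 × 0.2795 = 1.026 V.
Zeroing V_s shorts the top of R1' to ground, so R_th = R1' ‖ R2 = 11.10 Ω.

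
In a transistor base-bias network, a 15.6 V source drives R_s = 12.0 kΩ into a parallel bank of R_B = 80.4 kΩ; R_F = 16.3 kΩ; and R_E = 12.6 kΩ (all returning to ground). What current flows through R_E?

Parallel bank: R_p = 1/(1/80.4 + 1/16.3 + 1/12.6) = 6.529 kΩ.
Node voltage V_A = V_DC · R_p/(R_s + R_p) = 15.6 × 0.3524 = 5.497 V.
I(R_E) = V_A / R_E = 5.497/12.6 = 0.4363 mA.
(Check via current divider: I_total = 0.8419 mA; share G_k/ΣG = 0.5182 → same result.)

I ≈ 0.436 mA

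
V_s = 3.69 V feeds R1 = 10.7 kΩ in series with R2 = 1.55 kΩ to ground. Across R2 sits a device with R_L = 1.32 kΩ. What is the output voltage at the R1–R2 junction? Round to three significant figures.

V_out ≈ 0.230 V

R2 ‖ R_L = (1.55 × 1.32)/(1.55 + 1.32) = 0.7129 kΩ.
Voltage divider with the loaded lower leg: V_out = 3.69 × 0.7129/(10.7 + 0.7129) = 3.69 × 0.06246 = 0.2305 V.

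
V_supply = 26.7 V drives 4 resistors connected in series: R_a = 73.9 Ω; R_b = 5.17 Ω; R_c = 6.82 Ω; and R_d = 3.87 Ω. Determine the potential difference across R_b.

ΣR = 73.9 + 5.17 + 6.82 + 3.87 = 89.76 Ω.
Voltage divider: V = V_supply · (5.170 / 89.76) = 26.7 × 0.05760 = 1.538 V.

V ≈ 1.54 V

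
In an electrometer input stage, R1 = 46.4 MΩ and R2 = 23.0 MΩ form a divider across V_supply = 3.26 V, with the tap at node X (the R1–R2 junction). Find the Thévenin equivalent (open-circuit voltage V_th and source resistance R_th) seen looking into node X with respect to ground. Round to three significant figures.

V_th ≈ 1.08 V, R_th ≈ 15.4 MΩ

V_th is the unloaded tap voltage: V_supply · R2/(R1+R2) = 3.26 × 0.3314 = 1.080 V.
With V_supply suppressed (replaced by a short), R_th = R1 ‖ R2 = (46.40 × 23.0)/(46.40 + 23.0) = 15.38 MΩ.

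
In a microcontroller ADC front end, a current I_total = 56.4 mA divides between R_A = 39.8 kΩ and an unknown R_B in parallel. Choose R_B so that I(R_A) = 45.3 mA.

The fraction through R_A equals R_B/(R_A+R_B).
45.3/56.4 = R_B/(R_A + R_B) → R_B = R_A · (0.8032)/(1 − 0.8032) = 39.8 × 4.081 = 162.4 kΩ.

R_B ≈ 162 kΩ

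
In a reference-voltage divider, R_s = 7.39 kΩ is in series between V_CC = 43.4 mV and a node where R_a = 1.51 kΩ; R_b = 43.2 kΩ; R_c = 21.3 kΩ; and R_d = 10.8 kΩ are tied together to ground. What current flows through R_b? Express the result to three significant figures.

Equivalent of the parallel group: R_p = 1.212 kΩ.
V_A = 43.4 × 1.212/8.602 = 6.116 mV.
I(R_b) = V_A / R_b = 6.116/43.2 = 0.1416 µA.

I ≈ 0.142 µA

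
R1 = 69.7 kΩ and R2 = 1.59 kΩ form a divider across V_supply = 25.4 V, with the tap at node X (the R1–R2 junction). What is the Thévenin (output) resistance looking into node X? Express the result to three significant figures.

R_th ≈ 1.55 kΩ

With V_supply suppressed (replaced by a short), R_th = R1 ‖ R2 = (69.70 × 1.59)/(69.70 + 1.59) = 1.555 kΩ.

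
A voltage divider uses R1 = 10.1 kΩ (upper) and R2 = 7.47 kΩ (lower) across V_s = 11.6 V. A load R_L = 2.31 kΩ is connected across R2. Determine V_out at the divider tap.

V_out ≈ 1.73 V

First combine the lower leg with the load: R2 ‖ R_L = 1.764 kΩ.
Voltage divider with the loaded lower leg: V_out = 11.6 × 1.764/(10.1 + 1.764) = 11.6 × 0.1487 = 1.725 V.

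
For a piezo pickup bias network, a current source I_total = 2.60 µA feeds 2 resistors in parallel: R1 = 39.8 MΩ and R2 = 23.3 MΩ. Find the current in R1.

I ≈ 0.960 µA

With just two branches, the current splits inversely with resistance.
I(R1) = 2.60 × 23.3/(39.8 + 23.3) = 2.60 × 0.3693 = 0.9601 µA.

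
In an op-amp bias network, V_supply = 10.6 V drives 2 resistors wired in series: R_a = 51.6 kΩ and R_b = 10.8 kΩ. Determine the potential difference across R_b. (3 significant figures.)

Series total: ΣR = 51.6 + 10.8 = 62.40 kΩ.
Voltage divider: V = V_supply · (10.80 / 62.40) = 10.6 × 0.1731 = 1.835 V.

V ≈ 1.83 V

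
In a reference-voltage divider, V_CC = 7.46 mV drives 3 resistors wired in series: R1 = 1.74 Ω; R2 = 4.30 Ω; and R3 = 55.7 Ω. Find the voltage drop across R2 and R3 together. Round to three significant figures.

Series total: ΣR = 1.74 + 4.30 + 55.7 = 61.74 Ω.
R_{R2..R3} = 4.30 + 55.7 = 60.00 Ω.
Voltage divider: V = V_CC · (60.00 / 61.74) = 7.46 × 0.9718 = 7.250 mV.

V ≈ 7.25 mV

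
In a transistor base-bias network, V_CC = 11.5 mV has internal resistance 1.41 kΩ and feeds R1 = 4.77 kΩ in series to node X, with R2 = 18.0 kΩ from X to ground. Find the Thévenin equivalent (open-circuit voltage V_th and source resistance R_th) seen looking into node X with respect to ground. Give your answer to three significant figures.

R1' = 1.41 + 4.77 = 6.180 kΩ (source resistance + R1).
Open-circuit (no load on X): V_th = V_CC · R2/(R1' + R2) = 11.5 × 18.0/(6.180 + 18.0) = 8.561 mV.
With V_CC suppressed (replaced by a short), R_th = R1' ‖ R2 = (6.180 × 18.0)/(6.180 + 18.0) = 4.600 kΩ.

V_th ≈ 8.56 mV, R_th ≈ 4.60 kΩ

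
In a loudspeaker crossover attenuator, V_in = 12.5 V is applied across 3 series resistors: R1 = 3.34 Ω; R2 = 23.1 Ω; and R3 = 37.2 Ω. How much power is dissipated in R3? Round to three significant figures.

ΣR = 63.64 Ω → I = 12.5/63.64 = 0.1964 A.
P = I²R = 0.03858 × 37.2 = 1.435 W.

P ≈ 1.44 W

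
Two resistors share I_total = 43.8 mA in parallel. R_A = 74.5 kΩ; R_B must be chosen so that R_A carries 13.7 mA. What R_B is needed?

R_B ≈ 33.9 kΩ

Two-branch current divider: I_A = I_total · R_B/(R_A + R_B).
13.7/43.8 = R_B/(R_A + R_B) → R_B = R_A · (0.3128)/(1 − 0.3128) = 74.5 × 0.4551 = 33.91 kΩ.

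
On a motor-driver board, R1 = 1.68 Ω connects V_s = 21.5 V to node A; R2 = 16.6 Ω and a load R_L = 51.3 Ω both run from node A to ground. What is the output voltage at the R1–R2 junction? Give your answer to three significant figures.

V_out ≈ 19.0 V

First combine the lower leg with the load: R2 ‖ R_L = 12.54 Ω.
Now apply the divider: V_out = 21.5 × 0.8819 = 18.96 V.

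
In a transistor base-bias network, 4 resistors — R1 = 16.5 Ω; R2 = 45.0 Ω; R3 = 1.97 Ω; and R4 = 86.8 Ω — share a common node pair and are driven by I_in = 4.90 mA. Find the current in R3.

Conductances: ΣG = 1/16.5 + 1/45.0 + 1/1.97 + 1/86.8 = 0.6020 (1/Ω).
Current divider: I(R3) = I_in · G_k/ΣG = 4.90 × (0.5076/0.6020) = 4.90 × 0.8433 = 4.132 mA.

I ≈ 4.13 mA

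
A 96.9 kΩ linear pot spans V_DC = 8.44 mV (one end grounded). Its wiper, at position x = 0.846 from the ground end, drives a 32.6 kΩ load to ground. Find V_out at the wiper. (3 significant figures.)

V_out ≈ 5.15 mV

Lower segment x·R_p = 81.98 kΩ; upper segment (1−x)·R_p = 14.92 kΩ.
(x·R_p) ‖ R_L = 23.32 kΩ.
Loaded-divider output: V_out = 8.44 × 0.6098 = 5.147 mV.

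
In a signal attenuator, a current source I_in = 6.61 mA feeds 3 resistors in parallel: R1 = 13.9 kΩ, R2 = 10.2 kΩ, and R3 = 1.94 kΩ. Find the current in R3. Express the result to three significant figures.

I ≈ 4.97 mA

Conductances: ΣG = 1/13.9 + 1/10.2 + 1/1.94 = 0.6854 (1/kΩ).
Current divider: I(R3) = I_in · G_k/ΣG = 6.61 × (0.5155/0.6854) = 6.61 × 0.7520 = 4.971 mA.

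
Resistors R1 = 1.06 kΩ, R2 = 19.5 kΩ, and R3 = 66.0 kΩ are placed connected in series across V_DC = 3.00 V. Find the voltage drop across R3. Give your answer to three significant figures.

V ≈ 2.29 V

ΣR = 1.06 + 19.5 + 66.0 = 86.56 kΩ.
By the voltage-divider rule, V = 3.00 × 66.00/86.56 = 2.287 V.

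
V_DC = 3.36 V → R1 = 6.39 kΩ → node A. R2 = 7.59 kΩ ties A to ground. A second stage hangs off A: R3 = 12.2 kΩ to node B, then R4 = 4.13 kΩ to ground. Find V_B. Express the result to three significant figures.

V_B ≈ 0.381 V

Looking into the second stage from A: R3 + R4 = 16.33 kΩ appears in parallel with R2.
R2 ‖ (R3+R4) = 5.182 kΩ.
First divider: V_A = V_DC · 5.182/(6.39 + 5.182) = 1.505 V.
Then the unloaded second divider: V_B = V_A × R4/(R3+R4) = 1.505 × 0.2529 = 0.3805 V.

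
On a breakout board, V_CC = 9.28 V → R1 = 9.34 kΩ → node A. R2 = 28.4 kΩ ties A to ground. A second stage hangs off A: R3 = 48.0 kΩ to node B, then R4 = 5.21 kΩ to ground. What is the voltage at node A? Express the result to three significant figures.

Node A sees R2 in parallel with the series input of stage 2, R3 + R4 = 53.21 kΩ.
Effective lower resistance at A: R2 ‖ 53.21 = 18.52 kΩ.
First divider: V_A = V_CC · 18.52/(9.34 + 18.52) = 6.169 V.

V_A ≈ 6.17 V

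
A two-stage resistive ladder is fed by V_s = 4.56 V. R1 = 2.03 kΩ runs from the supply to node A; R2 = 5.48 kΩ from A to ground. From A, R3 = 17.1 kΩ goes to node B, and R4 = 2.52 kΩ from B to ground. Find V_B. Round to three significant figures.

V_B ≈ 0.397 V

The second stage (R3 + R4 = 19.62 kΩ) loads node A in parallel with R2.
Effective lower resistance at A: R2 ‖ 19.62 = 4.284 kΩ.
First divider: V_A = V_s · 4.284/(2.03 + 4.284) = 3.094 V.
Then the unloaded second divider: V_B = V_A × R4/(R3+R4) = 3.094 × 0.1284 = 0.3974 V.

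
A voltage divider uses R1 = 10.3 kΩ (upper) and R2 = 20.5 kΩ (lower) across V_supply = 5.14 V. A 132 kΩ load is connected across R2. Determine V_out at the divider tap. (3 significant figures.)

R2 ‖ R_L = (20.5 × 132)/(20.5 + 132) = 17.74 kΩ.
Now apply the divider: V_out = 5.14 × 0.6327 = 3.252 V.

V_out ≈ 3.25 V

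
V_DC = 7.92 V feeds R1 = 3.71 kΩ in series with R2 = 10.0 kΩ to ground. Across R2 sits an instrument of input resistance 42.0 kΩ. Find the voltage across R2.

R2 ‖ R_L = (10.0 × 42.0)/(10.0 + 42.0) = 8.077 kΩ.
Voltage divider with the loaded lower leg: V_out = 7.92 × 8.077/(3.71 + 8.077) = 7.92 × 0.6852 = 5.427 V.

V_out ≈ 5.43 V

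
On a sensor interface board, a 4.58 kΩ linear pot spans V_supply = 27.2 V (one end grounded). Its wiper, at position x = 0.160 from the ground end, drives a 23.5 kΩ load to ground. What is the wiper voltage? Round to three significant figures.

The pot divides into 3.847 kΩ above the wiper and 0.7328 kΩ below.
(x·R_p) ‖ R_L = 0.7106 kΩ.
Loaded-divider output: V_out = 27.2 × 0.1559 = 4.241 V.

V_out ≈ 4.24 V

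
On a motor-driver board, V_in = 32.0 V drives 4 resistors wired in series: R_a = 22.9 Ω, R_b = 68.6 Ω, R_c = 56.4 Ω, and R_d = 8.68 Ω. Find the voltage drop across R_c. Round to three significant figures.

Total series resistance ΣR = 22.9 + 68.6 + 56.4 + 8.68 = 156.6 Ω.
Voltage divider: V = V_in · (56.40 / 156.6) = 32.0 × 0.3602 = 11.53 V.

V ≈ 11.5 V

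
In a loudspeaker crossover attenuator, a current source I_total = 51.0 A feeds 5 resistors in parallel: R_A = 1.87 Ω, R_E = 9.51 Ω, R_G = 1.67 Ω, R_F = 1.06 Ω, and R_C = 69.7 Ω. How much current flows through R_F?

ΣG = 1/1.87 + 1/9.51 + 1/1.67 + 1/1.06 + 1/69.7 = 2.196.
Current divider: I(R_F) = I_total · G_k/ΣG = 51.0 × (0.9434/2.196) = 51.0 × 0.4295 = 21.90 A.

I ≈ 21.9 A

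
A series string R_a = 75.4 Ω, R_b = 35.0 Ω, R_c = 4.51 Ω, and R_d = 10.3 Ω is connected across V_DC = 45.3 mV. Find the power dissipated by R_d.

ΣR = 125.2 Ω → I = 45.3/125.2 = 0.3618 mA.
P = I²R = 0.1309 × 10.3 = 1.348 µW.

P ≈ 1.35 µW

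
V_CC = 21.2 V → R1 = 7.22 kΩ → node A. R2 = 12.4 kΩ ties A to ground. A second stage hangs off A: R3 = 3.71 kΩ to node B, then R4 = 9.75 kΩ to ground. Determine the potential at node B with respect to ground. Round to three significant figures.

The second stage (R3 + R4 = 13.46 kΩ) loads node A in parallel with R2.
Effective lower resistance at A: R2 ‖ 13.46 = 6.454 kΩ.
So V_A = 21.2 × 0.4720 = 10.01 V.
V_B = V_A × 0.7244 = 7.248 V.

V_B ≈ 7.25 V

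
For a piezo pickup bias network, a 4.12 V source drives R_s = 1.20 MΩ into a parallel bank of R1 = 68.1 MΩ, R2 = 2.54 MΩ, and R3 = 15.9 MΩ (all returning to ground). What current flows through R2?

I ≈ 1.04 µA

Combine the parallel branches: R_p = (1/68.1 + 1/2.54 + 1/15.9)⁻¹ = 2.122 MΩ.
V_A = 4.12 × 2.122/3.322 = 2.632 V.
Branch current I = V_A/R2 = 2.632/2.54 = 1.036 µA.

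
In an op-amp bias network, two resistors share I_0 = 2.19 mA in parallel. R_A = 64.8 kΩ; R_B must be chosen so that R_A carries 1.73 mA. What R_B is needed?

R_B ≈ 244 kΩ

Two-branch current divider: I_A = I_0 · R_B/(R_A + R_B).
1.73/2.19 = R_B/(R_A + R_B) → R_B = R_A · (0.7900)/(1 − 0.7900) = 64.8 × 3.761 = 243.7 kΩ.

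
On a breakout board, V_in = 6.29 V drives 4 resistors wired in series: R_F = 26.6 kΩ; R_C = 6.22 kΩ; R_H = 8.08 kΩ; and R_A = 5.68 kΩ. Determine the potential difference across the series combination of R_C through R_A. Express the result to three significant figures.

V ≈ 2.70 V

Total series resistance ΣR = 26.6 + 6.22 + 8.08 + 5.68 = 46.58 kΩ.
R_{R_C..R_A} = 6.22 + 8.08 + 5.68 = 19.98 kΩ.
Voltage divider: V = V_in · (19.98 / 46.58) = 6.29 × 0.4289 = 2.698 V.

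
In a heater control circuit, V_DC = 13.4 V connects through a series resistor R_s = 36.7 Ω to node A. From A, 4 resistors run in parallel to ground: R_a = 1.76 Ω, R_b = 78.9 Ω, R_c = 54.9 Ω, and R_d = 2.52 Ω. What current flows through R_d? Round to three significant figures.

Combine the parallel branches: R_p = (1/1.76 + 1/78.9 + 1/54.9 + 1/2.52)⁻¹ = 1.004 Ω.
V_A by voltage divider: V_A = 13.4 × 1.004/(36.7 + 1.004) = 0.3569 V.
Branch current I = V_A/R_d = 0.3569/2.52 = 0.1416 A.

I ≈ 0.142 A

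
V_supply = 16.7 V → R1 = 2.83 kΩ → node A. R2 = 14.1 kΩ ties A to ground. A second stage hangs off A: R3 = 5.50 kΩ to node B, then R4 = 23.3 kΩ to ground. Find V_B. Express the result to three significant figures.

V_B ≈ 10.4 V

Node A sees R2 in parallel with the series input of stage 2, R3 + R4 = 28.80 kΩ.
Effective lower resistance at A: R2 ‖ 28.80 = 9.466 kΩ.
V_A = 16.7 × 9.466/(2.83 + 9.466) = 12.86 V.
Then the unloaded second divider: V_B = V_A × R4/(R3+R4) = 12.86 × 0.8090 = 10.40 V.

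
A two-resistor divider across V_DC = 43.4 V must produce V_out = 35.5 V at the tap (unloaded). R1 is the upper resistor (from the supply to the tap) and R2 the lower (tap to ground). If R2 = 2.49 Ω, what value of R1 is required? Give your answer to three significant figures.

R1 ≈ 0.554 Ω

The divider ratio is R2/(R1+R2) = 35.5/43.4 = 0.8180.
R1 = R2·(1/k − 1) = 2.49 × 0.2225 = 0.5541 Ω.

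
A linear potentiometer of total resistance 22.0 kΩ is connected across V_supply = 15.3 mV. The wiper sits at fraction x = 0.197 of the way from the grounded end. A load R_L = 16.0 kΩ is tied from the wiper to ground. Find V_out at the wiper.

The pot divides into 17.67 kΩ above the wiper and 4.334 kΩ below.
Lower segment in parallel with the load: 4.334 ‖ 16.0 = 3.410 kΩ.
Loaded-divider output: V_out = 15.3 × 0.1618 = 2.476 mV.

V_out ≈ 2.48 mV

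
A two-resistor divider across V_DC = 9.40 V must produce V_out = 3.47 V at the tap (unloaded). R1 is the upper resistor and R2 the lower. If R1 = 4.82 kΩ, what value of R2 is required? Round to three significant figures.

R2 ≈ 2.82 kΩ

The divider ratio is R2/(R1+R2) = 3.47/9.40 = 0.3691.
So R2 = R1 · V_out/(V_DC − V_out) = 4.82 × 3.47/(9.40 − 3.47) = 4.82 × 0.5852 = 2.820 kΩ.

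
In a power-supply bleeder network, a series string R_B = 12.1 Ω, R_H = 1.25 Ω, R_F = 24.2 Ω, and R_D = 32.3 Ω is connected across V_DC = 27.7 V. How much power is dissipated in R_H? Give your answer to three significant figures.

Series current I = V_DC/ΣR = 27.7/69.85 = 0.3966 A.
P(R_H) = I²·R_H = (0.3966)² × 1.25 = 0.1966 W.

P ≈ 0.197 W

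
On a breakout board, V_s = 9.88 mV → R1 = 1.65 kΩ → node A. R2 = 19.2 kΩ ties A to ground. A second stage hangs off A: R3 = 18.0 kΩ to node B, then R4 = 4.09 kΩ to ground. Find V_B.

V_B ≈ 1.58 mV

Looking into the second stage from A: R3 + R4 = 22.09 kΩ appears in parallel with R2.
Effective lower resistance at A: R2 ‖ 22.09 = 10.27 kΩ.
So V_A = 9.88 × 0.8616 = 8.513 mV.
V_B = V_A × 0.1852 = 1.576 mV.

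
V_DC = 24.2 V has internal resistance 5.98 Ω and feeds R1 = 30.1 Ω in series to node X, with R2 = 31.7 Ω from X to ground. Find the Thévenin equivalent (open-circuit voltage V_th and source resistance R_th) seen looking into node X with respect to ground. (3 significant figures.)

R1' = 5.98 + 30.1 = 36.08 Ω (source resistance + R1).
V_th is the unloaded tap voltage: V_DC · R2/(R1'+R2) = 24.2 × 0.4677 = 11.32 V.
Looking into X with the source shorted: R_th = R1'·R2/(R1'+R2) = 36.08 × 31.7/67.78 = 16.87 Ω.

V_th ≈ 11.3 V, R_th ≈ 16.9 Ω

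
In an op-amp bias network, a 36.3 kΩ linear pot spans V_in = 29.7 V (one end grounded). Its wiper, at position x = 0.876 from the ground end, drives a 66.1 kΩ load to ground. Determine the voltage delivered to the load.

The pot divides into 4.501 kΩ above the wiper and 31.80 kΩ below.
R_L loads the lower segment: effective lower R = 21.47 kΩ.
Then V_out = V_in · 21.47/(4.501 + 21.47) = 24.55 V.

V_out ≈ 24.6 V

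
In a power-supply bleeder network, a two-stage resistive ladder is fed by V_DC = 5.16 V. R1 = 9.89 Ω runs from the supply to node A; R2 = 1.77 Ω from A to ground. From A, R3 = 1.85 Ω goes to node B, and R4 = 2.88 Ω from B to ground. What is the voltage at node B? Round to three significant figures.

Looking into the second stage from A: R3 + R4 = 4.730 Ω appears in parallel with R2.
Effective lower resistance at A: R2 ‖ 4.730 = 1.288 Ω.
So V_A = 5.16 × 0.1152 = 0.5946 V.
V_B = V_A × 0.6089 = 0.3620 V.

V_B ≈ 0.362 V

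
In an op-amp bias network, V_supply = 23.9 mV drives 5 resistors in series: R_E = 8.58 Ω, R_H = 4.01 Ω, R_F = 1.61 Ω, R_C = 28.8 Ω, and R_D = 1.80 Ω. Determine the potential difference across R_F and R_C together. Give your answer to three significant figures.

Total series resistance ΣR = 8.58 + 4.01 + 1.61 + 28.8 + 1.80 = 44.80 Ω.
R_{R_F..R_C} = 1.61 + 28.8 = 30.41 Ω.
V = V_supply · R/ΣR = 23.9 × 0.6788 = 16.22 mV.

V ≈ 16.2 mV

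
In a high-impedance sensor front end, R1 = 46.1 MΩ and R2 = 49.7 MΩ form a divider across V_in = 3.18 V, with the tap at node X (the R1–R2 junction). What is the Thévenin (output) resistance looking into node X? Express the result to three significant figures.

Looking into X with the source shorted: R_th = R1·R2/(R1+R2) = 46.10 × 49.7/95.80 = 23.92 MΩ.

R_th ≈ 23.9 MΩ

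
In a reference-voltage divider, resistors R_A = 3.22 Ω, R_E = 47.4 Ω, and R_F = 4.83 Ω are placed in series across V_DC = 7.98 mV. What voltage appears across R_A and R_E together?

V ≈ 7.28 mV

Total series resistance ΣR = 3.22 + 47.4 + 4.83 = 55.45 Ω.
R_{R_A..R_E} = 3.22 + 47.4 = 50.62 Ω.
By the voltage-divider rule, V = 7.98 × 50.62/55.45 = 7.285 mV.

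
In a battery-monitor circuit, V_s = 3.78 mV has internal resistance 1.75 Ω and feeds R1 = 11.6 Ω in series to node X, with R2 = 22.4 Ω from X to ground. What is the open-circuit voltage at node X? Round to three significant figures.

R1' = 1.75 + 11.6 = 13.35 Ω (source resistance + R1).
Open-circuit (no load on X): V_th = V_s · R2/(R1' + R2) = 3.78 × 22.4/(13.35 + 22.4) = 2.368 mV.

V_th ≈ 2.37 mV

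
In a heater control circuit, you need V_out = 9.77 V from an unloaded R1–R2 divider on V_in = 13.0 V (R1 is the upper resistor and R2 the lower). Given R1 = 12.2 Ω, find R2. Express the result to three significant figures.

Required fraction k = V_out/V_in = 0.7515.
So R2 = R1 · V_out/(V_in − V_out) = 12.2 × 9.77/(13.0 − 9.77) = 12.2 × 3.025 = 36.90 Ω.

R2 ≈ 36.9 Ω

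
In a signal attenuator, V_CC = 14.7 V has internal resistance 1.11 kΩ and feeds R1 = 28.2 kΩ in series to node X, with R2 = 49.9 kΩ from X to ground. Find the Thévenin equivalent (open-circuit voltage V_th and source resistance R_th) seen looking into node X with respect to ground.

V_th ≈ 9.26 V, R_th ≈ 18.5 kΩ

R1' = 1.11 + 28.2 = 29.31 kΩ (source resistance + R1).
Open-circuit (no load on X): V_th = V_CC · R2/(R1' + R2) = 14.7 × 49.9/(29.31 + 49.9) = 9.261 V.
Zeroing V_CC shorts the top of R1' to ground, so R_th = R1' ‖ R2 = 18.46 kΩ.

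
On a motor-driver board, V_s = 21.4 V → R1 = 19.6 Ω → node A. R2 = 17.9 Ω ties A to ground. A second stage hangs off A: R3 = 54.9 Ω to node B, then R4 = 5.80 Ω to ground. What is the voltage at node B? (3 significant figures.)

V_B ≈ 0.846 V

Node A sees R2 in parallel with the series input of stage 2, R3 + R4 = 60.70 Ω.
R2 ‖ (R3+R4) = 13.82 Ω.
First divider: V_A = V_s · 13.82/(19.6 + 13.82) = 8.851 V.
Then the unloaded second divider: V_B = V_A × R4/(R3+R4) = 8.851 × 0.09555 = 0.8457 V.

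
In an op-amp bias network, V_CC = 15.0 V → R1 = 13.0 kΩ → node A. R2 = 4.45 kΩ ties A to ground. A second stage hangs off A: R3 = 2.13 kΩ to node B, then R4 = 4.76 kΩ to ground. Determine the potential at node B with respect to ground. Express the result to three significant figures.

Node A sees R2 in parallel with the series input of stage 2, R3 + R4 = 6.890 kΩ.
Effective lower resistance at A: R2 ‖ 6.890 = 2.704 kΩ.
So V_A = 15.0 × 0.1722 = 2.583 V.
V_B = V_A × 0.6909 = 1.784 V.

V_B ≈ 1.78 V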